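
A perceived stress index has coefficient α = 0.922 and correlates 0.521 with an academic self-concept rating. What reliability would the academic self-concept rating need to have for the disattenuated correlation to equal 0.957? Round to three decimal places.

r_true = r_obs / √(r_xx · r_yy) ⇒ 0.957 = 0.521 / √(0.922 · r_yy).
√(0.922 · r_yy) = 0.521 / 0.957 = 0.5444; 0.922 · r_yy = 0.2964; r_yy = 0.2964 / 0.922 ≈ 0.321.

0.321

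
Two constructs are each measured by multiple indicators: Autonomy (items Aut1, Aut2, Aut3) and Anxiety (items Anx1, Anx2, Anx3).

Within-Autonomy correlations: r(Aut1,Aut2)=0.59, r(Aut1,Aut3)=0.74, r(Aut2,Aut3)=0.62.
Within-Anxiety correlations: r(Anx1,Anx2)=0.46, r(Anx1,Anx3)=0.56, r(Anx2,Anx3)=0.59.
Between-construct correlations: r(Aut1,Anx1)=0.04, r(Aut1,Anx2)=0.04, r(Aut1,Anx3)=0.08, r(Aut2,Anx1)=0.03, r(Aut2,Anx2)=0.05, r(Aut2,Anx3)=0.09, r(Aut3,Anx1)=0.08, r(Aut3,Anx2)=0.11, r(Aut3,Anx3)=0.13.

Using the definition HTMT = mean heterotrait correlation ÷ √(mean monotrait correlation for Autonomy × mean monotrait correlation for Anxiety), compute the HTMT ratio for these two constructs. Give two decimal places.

0.12

Mean heterotrait r = 0.65/9 = 0.0722.
Mean within-Aut = 1.95/3 = 0.6500; mean within-Anx = 1.61/3 = 0.5367.
Geometric mean = √(0.6500 × 0.5367) = 0.5906.
HTMT = 0.0722 / 0.5906 = 0.12.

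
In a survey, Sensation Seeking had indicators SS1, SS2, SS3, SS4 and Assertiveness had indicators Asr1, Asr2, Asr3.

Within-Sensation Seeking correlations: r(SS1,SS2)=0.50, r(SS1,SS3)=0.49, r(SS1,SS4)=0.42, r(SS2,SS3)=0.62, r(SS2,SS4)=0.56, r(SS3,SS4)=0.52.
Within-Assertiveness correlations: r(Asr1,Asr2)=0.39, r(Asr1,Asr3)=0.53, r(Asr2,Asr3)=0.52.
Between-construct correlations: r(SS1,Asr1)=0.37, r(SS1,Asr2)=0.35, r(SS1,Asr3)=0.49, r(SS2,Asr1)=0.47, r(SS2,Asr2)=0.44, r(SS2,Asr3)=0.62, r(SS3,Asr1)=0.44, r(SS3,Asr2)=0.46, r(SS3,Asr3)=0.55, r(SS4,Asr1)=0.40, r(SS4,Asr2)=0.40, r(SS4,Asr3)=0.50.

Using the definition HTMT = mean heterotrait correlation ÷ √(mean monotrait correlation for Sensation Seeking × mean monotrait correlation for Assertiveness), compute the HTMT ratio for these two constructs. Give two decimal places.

Between-construct mean = 5.49/12 = 0.4575.
Mean within-SS = 3.11/6 = 0.5183; mean within-Asr = 1.44/3 = 0.4800.
Geometric mean = √(0.5183 × 0.4800) = 0.4988.
HTMT = 0.4575 / 0.4988 = 0.92.

0.92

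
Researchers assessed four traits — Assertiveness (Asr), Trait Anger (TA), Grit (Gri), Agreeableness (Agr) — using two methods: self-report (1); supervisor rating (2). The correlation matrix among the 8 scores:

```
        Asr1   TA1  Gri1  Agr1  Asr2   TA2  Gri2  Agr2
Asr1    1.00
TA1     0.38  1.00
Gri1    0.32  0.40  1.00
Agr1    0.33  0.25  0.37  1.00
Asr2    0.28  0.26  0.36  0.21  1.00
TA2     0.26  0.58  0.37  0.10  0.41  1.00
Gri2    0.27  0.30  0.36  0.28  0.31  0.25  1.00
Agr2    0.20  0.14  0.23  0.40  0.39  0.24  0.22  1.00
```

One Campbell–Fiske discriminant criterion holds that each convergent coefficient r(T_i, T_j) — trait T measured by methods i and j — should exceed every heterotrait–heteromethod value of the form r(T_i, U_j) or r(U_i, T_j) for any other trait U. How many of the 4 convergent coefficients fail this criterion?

2

Convergent coefficients and their comparison sets:
Asr (methods 1·2): 0.28 vs {0.26, 0.26, 0.27, 0.36, 0.20, 0.21} → fail.
TA (methods 1·2): 0.58 vs {0.26, 0.26, 0.30, 0.37, 0.14, 0.10} → pass.
Gri (methods 1·2): 0.36 vs {0.36, 0.27, 0.37, 0.30, 0.23, 0.28} → fail.
Agr (methods 1·2): 0.40 vs {0.21, 0.20, 0.10, 0.14, 0.28, 0.23} → pass.
2 of 4 fail.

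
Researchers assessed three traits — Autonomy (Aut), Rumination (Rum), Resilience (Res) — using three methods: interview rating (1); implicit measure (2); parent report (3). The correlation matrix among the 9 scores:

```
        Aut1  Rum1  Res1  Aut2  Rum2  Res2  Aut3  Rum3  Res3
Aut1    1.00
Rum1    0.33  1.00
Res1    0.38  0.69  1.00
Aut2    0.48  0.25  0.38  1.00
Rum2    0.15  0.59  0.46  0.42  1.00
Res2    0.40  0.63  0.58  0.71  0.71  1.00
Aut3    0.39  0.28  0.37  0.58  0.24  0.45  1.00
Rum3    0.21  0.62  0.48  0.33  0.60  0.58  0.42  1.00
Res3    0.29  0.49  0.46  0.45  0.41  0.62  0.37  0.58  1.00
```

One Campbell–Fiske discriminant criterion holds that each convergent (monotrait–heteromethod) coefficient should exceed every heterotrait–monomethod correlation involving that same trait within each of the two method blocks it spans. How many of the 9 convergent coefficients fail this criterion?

9

Checking each validity diagonal entry against its comparison values:
Aut (methods 1·2): 0.48 vs {0.33, 0.42, 0.38, 0.71} → fail.
Aut (methods 1·3): 0.39 vs {0.33, 0.42, 0.38, 0.37} → fail.
Aut (methods 2·3): 0.58 vs {0.42, 0.42, 0.71, 0.37} → fail.
Rum (methods 1·2): 0.59 vs {0.33, 0.42, 0.69, 0.71} → fail.
Rum (methods 1·3): 0.62 vs {0.33, 0.42, 0.69, 0.58} → fail.
Rum (methods 2·3): 0.60 vs {0.42, 0.42, 0.71, 0.58} → fail.
Res (methods 1·2): 0.58 vs {0.38, 0.71, 0.69, 0.71} → fail.
Res (methods 1·3): 0.46 vs {0.38, 0.37, 0.69, 0.58} → fail.
Res (methods 2·3): 0.62 vs {0.71, 0.37, 0.71, 0.58} → fail.
9 of 9 fail.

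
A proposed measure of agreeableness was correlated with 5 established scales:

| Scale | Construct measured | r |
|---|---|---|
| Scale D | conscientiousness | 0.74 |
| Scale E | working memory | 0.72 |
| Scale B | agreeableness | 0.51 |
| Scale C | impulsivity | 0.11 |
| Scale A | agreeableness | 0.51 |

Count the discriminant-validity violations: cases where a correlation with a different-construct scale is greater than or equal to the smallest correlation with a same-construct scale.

Convergent (same construct = agreeableness): Scale B, Scale A.
Smallest convergent = 0.51. Discriminant values: 0.74, 0.72, 0.11; count ≥ 0.51 → 2.

2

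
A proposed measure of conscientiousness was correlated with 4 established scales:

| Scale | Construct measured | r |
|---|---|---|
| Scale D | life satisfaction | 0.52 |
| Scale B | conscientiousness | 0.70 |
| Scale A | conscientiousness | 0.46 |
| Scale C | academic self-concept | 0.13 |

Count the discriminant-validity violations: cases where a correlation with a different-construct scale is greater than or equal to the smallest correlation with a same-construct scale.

1

Convergent (same construct = conscientiousness): Scale B, Scale A.
Smallest convergent = 0.46. Discriminant values: 0.52, 0.13; count ≥ 0.46 → 1.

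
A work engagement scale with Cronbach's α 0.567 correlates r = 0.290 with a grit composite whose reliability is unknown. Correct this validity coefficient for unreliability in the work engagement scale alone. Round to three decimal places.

0.385

Single correction: r_c = r_obs / √r_xx = 0.290 / √0.567 = 0.290 / 0.7530 ≈ 0.385.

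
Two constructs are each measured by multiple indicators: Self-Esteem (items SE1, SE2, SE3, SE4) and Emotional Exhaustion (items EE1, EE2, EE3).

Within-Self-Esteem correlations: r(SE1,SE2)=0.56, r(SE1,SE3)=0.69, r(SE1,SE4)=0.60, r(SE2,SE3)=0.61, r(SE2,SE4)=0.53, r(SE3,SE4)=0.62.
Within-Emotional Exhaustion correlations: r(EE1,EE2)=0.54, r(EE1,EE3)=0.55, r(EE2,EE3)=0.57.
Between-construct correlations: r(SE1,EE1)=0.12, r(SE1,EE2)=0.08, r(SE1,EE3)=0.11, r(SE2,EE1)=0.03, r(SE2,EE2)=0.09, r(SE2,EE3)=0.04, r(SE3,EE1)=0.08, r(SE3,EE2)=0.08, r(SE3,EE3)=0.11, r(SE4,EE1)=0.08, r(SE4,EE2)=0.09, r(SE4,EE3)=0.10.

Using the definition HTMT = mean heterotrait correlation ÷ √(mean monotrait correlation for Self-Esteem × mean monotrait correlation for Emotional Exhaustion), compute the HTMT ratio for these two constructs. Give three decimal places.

0.146

Mean heterotrait r = 1.01/12 = 0.0842.
Mean within-SE = 3.61/6 = 0.6017; mean within-EE = 1.66/3 = 0.5533.
Geometric mean = √(0.6017 × 0.5533) = 0.5770.
HTMT = 0.0842 / 0.5770 = 0.146.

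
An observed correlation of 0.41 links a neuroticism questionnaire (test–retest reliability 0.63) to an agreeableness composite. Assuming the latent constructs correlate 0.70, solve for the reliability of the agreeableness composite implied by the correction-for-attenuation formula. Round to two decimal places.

0.54

r_true = r_obs / √(r_xx · r_yy) ⇒ 0.70 = 0.41 / √(0.63 · r_yy).
√(0.63 · r_yy) = 0.41 / 0.70 = 0.5857; 0.63 · r_yy = 0.3430; r_yy = 0.3430 / 0.63 ≈ 0.54.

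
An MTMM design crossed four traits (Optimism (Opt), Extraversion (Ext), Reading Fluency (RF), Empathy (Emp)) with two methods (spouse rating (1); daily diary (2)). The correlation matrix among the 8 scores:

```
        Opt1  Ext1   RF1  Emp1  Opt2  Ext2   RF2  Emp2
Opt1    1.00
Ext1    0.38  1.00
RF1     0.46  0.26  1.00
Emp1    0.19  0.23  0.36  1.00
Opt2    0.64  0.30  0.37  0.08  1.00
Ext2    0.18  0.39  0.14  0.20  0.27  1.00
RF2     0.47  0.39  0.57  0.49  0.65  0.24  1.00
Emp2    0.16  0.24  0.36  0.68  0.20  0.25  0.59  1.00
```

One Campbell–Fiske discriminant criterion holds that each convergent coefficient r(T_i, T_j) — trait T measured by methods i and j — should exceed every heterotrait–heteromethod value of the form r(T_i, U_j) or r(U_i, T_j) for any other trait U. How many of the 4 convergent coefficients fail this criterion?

1

Each convergent coefficient versus the relevant comparison correlations:
Opt (methods 1·2): 0.64 vs {0.18, 0.30, 0.47, 0.37, 0.16, 0.08} → pass.
Ext (methods 1·2): 0.39 vs {0.30, 0.18, 0.39, 0.14, 0.24, 0.20} → fail.
RF (methods 1·2): 0.57 vs {0.37, 0.47, 0.14, 0.39, 0.36, 0.49} → pass.
Emp (methods 1·2): 0.68 vs {0.08, 0.16, 0.20, 0.24, 0.49, 0.36} → pass.
1 of 4 fail.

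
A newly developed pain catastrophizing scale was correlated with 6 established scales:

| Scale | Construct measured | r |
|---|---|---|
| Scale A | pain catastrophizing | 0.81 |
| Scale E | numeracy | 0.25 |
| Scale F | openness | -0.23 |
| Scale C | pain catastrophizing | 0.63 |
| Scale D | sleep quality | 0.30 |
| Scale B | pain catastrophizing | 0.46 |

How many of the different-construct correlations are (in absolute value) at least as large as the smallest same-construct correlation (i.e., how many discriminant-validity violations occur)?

Convergent (same construct = pain catastrophizing): Scale A, Scale C, Scale B.
Smallest convergent = 0.46. Discriminant |r|: 0.25, 0.23, 0.30; count ≥ 0.46 → 0.

0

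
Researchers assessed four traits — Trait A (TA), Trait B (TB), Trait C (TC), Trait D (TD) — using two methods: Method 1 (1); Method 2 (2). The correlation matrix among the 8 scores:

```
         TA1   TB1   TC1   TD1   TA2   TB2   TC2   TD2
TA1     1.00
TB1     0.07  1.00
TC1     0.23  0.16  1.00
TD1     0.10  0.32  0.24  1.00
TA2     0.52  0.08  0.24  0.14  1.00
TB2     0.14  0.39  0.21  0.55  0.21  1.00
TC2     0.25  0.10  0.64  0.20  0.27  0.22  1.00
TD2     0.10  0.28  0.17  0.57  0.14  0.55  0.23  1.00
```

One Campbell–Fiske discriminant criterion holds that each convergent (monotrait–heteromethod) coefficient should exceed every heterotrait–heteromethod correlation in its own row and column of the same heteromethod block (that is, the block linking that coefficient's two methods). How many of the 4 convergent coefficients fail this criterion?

Checking each validity diagonal entry against its comparison values:
TA (methods 1·2): 0.52 vs {0.14, 0.08, 0.25, 0.24, 0.10, 0.14} → pass.
TB (methods 1·2): 0.39 vs {0.08, 0.14, 0.10, 0.21, 0.28, 0.55} → fail.
TC (methods 1·2): 0.64 vs {0.24, 0.25, 0.21, 0.10, 0.17, 0.20} → pass.
TD (methods 1·2): 0.57 vs {0.14, 0.10, 0.55, 0.28, 0.20, 0.17} → pass.
1 of 4 fail.

1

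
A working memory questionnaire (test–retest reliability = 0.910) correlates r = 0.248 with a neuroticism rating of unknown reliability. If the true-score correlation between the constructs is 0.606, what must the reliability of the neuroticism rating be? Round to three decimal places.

0.184

r_true = r_obs / √(r_xx · r_yy) ⇒ 0.606 = 0.248 / √(0.910 · r_yy).
√(0.910 · r_yy) = 0.248 / 0.606 = 0.4092; 0.910 · r_yy = 0.1674; r_yy = 0.1674 / 0.910 ≈ 0.184.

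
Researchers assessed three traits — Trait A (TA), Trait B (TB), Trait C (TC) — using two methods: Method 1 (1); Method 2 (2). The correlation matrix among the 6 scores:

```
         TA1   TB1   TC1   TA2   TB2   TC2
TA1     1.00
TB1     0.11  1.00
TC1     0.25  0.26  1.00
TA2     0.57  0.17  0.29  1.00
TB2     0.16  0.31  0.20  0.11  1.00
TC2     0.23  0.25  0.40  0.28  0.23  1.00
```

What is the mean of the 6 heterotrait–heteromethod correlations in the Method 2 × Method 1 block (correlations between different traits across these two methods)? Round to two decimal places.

0.22

HTHM values (method 2 × method 1): 0.17, 0.29, 0.16, 0.20, 0.23, 0.25; mean = 1.30/6 = 0.22.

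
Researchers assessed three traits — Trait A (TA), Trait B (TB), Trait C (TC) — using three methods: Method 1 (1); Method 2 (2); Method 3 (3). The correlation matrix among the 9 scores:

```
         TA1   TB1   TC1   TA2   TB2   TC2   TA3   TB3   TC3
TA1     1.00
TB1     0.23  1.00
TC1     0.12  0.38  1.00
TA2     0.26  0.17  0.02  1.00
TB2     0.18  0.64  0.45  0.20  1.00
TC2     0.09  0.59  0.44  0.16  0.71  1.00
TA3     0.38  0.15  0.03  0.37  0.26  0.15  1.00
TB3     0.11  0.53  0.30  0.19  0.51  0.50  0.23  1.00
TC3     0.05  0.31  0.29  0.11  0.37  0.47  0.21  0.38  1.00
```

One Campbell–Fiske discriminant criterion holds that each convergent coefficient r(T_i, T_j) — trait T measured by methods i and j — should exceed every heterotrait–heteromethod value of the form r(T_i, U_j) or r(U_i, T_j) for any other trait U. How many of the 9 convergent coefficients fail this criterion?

Checking each validity diagonal entry against its comparison values:
TA (methods 1·2): 0.26 vs {0.18, 0.17, 0.09, 0.02} → pass.
TA (methods 1·3): 0.38 vs {0.11, 0.15, 0.05, 0.03} → pass.
TA (methods 2·3): 0.37 vs {0.19, 0.26, 0.11, 0.15} → pass.
TB (methods 1·2): 0.64 vs {0.17, 0.18, 0.59, 0.45} → pass.
TB (methods 1·3): 0.53 vs {0.15, 0.11, 0.31, 0.30} → pass.
TB (methods 2·3): 0.51 vs {0.26, 0.19, 0.37, 0.50} → pass.
TC (methods 1·2): 0.44 vs {0.02, 0.09, 0.45, 0.59} → fail.
TC (methods 1·3): 0.29 vs {0.03, 0.05, 0.30, 0.31} → fail.
TC (methods 2·3): 0.47 vs {0.15, 0.11, 0.50, 0.37} → fail.
3 of 9 fail.

3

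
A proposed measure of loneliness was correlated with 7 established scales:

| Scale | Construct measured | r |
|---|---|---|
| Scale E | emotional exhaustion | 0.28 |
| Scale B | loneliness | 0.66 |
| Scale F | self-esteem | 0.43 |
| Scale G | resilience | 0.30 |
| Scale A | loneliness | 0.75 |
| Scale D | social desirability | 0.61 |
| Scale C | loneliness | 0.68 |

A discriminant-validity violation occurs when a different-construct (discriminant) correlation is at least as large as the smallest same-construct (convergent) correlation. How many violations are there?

Convergent (same construct = loneliness): Scale B, Scale A, Scale C.
Smallest convergent = 0.66. Discriminant values: 0.28, 0.43, 0.30, 0.61; count ≥ 0.66 → 0.

0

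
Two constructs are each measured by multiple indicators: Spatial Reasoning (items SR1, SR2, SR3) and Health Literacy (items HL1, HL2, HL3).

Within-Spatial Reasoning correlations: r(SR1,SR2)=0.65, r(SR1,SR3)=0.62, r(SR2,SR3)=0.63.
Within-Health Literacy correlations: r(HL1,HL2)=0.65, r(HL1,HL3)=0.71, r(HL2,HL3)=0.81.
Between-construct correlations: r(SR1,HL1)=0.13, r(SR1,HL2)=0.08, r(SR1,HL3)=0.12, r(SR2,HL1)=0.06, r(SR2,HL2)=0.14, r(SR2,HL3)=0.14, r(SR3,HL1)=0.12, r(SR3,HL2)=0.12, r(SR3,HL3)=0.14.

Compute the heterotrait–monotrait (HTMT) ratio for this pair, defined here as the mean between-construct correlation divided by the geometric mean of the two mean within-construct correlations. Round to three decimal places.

0.172

Mean between = 1.05/9 = 0.1167.
Mean within-SR = 1.90/3 = 0.6333; mean within-HL = 2.17/3 = 0.7233.
Geometric mean = √(0.6333 × 0.7233) = 0.6768.
HTMT = 0.1167 / 0.6768 = 0.172.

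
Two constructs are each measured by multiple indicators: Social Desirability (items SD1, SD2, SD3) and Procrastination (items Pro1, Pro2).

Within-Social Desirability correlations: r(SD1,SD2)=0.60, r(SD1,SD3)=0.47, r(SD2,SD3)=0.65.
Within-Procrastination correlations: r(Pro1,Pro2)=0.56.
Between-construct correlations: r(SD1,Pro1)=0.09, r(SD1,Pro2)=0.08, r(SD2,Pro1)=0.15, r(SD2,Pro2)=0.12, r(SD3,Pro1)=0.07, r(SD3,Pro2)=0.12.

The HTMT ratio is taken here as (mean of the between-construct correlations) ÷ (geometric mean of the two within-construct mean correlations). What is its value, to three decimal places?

Mean heterotrait r = 0.63/6 = 0.1050.
Mean within-SD = 1.72/3 = 0.5733; mean within-Pro = 0.56/1 = 0.5600.
Geometric mean = √(0.5733 × 0.5600) = 0.5666.
HTMT = 0.1050 / 0.5666 = 0.185.

0.185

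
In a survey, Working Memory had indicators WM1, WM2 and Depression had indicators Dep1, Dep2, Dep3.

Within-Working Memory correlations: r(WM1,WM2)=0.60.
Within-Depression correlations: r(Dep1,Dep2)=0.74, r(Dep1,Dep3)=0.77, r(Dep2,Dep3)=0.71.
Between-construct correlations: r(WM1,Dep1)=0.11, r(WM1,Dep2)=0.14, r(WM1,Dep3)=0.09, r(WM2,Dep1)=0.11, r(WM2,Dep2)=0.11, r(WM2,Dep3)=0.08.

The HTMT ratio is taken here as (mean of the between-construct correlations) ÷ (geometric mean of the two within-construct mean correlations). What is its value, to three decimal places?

0.160

Between-construct mean = 0.64/6 = 0.1067.
Mean within-WM = 0.60/1 = 0.6000; mean within-Dep = 2.22/3 = 0.7400.
Geometric mean = √(0.6000 × 0.7400) = 0.6663.
HTMT = 0.1067 / 0.6663 = 0.160.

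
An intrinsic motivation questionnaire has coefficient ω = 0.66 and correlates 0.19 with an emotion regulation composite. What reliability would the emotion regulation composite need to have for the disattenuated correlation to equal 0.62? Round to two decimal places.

0.14

r_true = r_obs / √(r_xx · r_yy) ⇒ 0.62 = 0.19 / √(0.66 · r_yy).
√(0.66 · r_yy) = 0.19 / 0.62 = 0.3065; 0.66 · r_yy = 0.0939; r_yy = 0.0939 / 0.66 ≈ 0.14.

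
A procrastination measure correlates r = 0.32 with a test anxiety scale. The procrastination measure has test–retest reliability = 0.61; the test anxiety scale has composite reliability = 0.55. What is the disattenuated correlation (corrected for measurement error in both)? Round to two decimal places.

r_true = r_obs / √(r_xx · r_yy) = 0.32 / √(0.61 × 0.55) = 0.32 / √0.3355 = 0.32 / 0.5792 ≈ 0.55.

0.55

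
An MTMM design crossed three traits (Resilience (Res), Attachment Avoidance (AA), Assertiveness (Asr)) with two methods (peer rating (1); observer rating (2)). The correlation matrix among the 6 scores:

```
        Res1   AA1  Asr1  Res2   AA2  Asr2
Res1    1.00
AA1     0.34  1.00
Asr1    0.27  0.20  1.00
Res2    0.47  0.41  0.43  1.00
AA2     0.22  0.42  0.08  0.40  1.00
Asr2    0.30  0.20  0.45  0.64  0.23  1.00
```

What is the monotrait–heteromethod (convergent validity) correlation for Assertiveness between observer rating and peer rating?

0.45

Same trait (Asr), different methods: r(Asr2, Asr1) = 0.45.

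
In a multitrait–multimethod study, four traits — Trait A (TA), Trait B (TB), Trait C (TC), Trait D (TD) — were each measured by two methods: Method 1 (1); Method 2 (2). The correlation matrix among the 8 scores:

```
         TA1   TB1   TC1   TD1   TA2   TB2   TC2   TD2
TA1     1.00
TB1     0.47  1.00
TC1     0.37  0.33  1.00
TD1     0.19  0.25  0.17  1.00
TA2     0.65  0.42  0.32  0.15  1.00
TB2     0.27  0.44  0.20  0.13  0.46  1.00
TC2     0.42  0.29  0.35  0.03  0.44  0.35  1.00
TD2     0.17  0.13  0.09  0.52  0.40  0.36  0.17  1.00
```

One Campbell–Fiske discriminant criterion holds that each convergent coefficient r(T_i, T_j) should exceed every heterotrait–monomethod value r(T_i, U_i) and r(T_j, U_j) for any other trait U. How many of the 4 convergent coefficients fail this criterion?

Convergent coefficients and their comparison sets:
TA (methods 1·2): 0.65 vs {0.47, 0.46, 0.37, 0.44, 0.19, 0.40} → pass.
TB (methods 1·2): 0.44 vs {0.47, 0.46, 0.33, 0.35, 0.25, 0.36} → fail.
TC (methods 1·2): 0.35 vs {0.37, 0.44, 0.33, 0.35, 0.17, 0.17} → fail.
TD (methods 1·2): 0.52 vs {0.19, 0.40, 0.25, 0.36, 0.17, 0.17} → pass.
2 of 4 fail.

2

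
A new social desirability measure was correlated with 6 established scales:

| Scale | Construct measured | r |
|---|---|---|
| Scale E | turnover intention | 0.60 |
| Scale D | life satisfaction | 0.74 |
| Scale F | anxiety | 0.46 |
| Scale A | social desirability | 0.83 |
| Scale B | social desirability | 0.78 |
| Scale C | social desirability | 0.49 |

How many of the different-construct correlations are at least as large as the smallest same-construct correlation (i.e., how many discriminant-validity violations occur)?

Convergent (same construct = social desirability): Scale A, Scale B, Scale C.
Smallest convergent = 0.49. Discriminant values: 0.60, 0.74, 0.46; count ≥ 0.49 → 2.

2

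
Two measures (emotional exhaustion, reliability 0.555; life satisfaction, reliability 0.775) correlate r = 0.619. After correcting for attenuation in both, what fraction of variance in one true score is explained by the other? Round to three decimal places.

0.891

Disattenuated r = 0.619 / √(0.555 × 0.775) = 0.619 / 0.6558 = 0.9439.
Shared true-score variance = 0.9439² = 0.8909 ≈ 0.891.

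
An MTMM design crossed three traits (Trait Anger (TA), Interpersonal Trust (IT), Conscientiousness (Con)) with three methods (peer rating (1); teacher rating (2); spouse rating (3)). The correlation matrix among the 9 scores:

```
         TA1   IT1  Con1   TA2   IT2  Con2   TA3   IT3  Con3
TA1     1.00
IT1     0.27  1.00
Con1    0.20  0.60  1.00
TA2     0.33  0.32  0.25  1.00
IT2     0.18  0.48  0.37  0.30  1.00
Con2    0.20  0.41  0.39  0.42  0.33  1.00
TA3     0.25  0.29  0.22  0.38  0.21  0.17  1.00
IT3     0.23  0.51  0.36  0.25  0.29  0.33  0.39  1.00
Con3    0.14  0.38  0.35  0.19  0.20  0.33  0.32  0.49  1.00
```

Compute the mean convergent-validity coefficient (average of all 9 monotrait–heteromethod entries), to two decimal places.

Convergent values: 0.33, 0.25, 0.38, 0.48, 0.51, 0.29, 0.39, 0.35, 0.33; mean = 3.31/9 = 0.37.

0.37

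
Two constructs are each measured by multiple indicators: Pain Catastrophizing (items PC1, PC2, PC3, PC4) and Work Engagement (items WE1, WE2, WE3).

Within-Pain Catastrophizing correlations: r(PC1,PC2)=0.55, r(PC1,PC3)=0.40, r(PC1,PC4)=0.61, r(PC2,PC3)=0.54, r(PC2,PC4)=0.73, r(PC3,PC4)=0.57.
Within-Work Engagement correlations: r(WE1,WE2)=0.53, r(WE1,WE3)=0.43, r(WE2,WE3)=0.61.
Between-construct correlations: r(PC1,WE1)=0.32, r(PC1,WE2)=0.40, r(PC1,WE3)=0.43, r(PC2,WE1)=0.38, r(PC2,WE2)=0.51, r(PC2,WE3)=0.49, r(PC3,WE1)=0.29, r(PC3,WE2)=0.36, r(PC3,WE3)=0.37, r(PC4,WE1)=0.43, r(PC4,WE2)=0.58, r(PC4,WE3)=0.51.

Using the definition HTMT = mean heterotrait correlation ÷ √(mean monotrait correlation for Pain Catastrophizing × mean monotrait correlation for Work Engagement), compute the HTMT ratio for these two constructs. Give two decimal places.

Mean between = 5.07/12 = 0.4225.
Mean within-PC = 3.40/6 = 0.5667; mean within-WE = 1.57/3 = 0.5233.
Geometric mean = √(0.5667 × 0.5233) = 0.5446.
HTMT = 0.4225 / 0.5446 = 0.78.

0.78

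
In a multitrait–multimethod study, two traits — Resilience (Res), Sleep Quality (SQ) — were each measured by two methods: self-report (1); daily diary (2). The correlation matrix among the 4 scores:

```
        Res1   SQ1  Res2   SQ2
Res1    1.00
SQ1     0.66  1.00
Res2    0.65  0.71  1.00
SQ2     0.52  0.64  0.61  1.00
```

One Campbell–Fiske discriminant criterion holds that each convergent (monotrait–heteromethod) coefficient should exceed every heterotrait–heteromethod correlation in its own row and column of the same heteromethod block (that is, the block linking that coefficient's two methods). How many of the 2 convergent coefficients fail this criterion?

2

Convergent coefficients and their comparison sets:
Res (methods 1·2): 0.65 vs {0.52, 0.71} → fail.
SQ (methods 1·2): 0.64 vs {0.71, 0.52} → fail.
2 of 2 fail.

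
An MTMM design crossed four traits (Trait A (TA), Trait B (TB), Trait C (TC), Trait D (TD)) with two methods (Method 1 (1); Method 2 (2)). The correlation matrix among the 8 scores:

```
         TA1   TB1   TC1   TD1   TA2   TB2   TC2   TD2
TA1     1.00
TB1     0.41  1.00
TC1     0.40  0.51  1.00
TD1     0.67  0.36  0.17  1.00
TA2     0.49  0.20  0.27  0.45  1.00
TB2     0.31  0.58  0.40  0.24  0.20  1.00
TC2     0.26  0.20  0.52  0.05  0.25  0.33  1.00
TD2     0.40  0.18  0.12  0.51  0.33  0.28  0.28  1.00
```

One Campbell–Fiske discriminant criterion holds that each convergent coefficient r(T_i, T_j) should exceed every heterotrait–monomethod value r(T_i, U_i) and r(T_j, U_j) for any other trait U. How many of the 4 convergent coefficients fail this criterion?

2

Convergent coefficients and their comparison sets:
TA (methods 1·2): 0.49 vs {0.41, 0.20, 0.40, 0.25, 0.67, 0.33} → fail.
TB (methods 1·2): 0.58 vs {0.41, 0.20, 0.51, 0.33, 0.36, 0.28} → pass.
TC (methods 1·2): 0.52 vs {0.40, 0.25, 0.51, 0.33, 0.17, 0.28} → pass.
TD (methods 1·2): 0.51 vs {0.67, 0.33, 0.36, 0.28, 0.17, 0.28} → fail.
2 of 4 fail.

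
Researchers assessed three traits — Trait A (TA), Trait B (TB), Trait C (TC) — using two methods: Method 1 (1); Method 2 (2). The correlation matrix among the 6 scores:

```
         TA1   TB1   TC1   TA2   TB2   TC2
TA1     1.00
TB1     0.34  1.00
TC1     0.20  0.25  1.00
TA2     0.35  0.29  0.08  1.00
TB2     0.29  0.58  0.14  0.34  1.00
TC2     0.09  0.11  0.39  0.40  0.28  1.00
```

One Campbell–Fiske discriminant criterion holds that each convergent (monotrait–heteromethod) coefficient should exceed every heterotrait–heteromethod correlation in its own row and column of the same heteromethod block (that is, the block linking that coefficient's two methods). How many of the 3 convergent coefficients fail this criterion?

Convergent coefficients and their comparison sets:
TA (methods 1·2): 0.35 vs {0.29, 0.29, 0.09, 0.08} → pass.
TB (methods 1·2): 0.58 vs {0.29, 0.29, 0.11, 0.14} → pass.
TC (methods 1·2): 0.39 vs {0.08, 0.09, 0.14, 0.11} → pass.
0 of 3 fail.

0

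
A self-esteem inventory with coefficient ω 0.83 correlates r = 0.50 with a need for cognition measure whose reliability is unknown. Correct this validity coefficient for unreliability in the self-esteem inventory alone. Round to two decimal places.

Single correction: r_c = r_obs / √r_xx = 0.50 / √0.83 = 0.50 / 0.9110 ≈ 0.55.

0.55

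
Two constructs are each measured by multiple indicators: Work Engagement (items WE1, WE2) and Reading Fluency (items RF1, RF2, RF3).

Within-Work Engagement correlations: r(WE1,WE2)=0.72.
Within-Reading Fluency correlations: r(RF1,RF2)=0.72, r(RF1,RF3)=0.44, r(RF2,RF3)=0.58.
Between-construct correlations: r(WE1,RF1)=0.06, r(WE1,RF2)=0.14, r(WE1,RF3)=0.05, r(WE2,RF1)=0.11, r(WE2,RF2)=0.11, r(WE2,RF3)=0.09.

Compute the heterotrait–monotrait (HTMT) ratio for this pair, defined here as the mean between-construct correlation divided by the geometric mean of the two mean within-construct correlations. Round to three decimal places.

0.144

Between-construct mean = 0.56/6 = 0.0933.
Mean within-WE = 0.72/1 = 0.7200; mean within-RF = 1.74/3 = 0.5800.
Geometric mean = √(0.7200 × 0.5800) = 0.6462.
HTMT = 0.0933 / 0.6462 = 0.144.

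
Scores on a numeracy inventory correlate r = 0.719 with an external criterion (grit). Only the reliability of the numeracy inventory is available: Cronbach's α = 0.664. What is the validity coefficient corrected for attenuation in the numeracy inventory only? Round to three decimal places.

Single correction: r_c = r_obs / √r_xx = 0.719 / √0.664 = 0.719 / 0.8149 ≈ 0.882.

0.882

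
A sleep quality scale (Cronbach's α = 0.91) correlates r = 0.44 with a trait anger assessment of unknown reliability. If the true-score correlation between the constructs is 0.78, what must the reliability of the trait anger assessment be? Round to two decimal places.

0.35

r_true = r_obs / √(r_xx · r_yy) ⇒ 0.78 = 0.44 / √(0.91 · r_yy).
√(0.91 · r_yy) = 0.44 / 0.78 = 0.5641; 0.91 · r_yy = 0.3182; r_yy = 0.3182 / 0.91 ≈ 0.35.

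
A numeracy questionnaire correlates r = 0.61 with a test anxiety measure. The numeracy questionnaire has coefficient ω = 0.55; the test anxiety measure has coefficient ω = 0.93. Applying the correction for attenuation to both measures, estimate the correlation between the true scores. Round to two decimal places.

r_true = r_obs / √(r_xx · r_yy) = 0.61 / √(0.55 × 0.93) = 0.61 / √0.5115 = 0.61 / 0.7152 ≈ 0.85.

0.85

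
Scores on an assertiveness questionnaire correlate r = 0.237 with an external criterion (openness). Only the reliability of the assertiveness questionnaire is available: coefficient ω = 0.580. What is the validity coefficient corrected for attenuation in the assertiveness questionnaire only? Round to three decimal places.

0.311

Single correction: r_c = r_obs / √r_xx = 0.237 / √0.580 = 0.237 / 0.7616 ≈ 0.311.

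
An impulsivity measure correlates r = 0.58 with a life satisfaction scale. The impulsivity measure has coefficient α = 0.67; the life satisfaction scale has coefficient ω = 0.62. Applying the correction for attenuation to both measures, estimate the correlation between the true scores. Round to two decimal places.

r_true = r_obs / √(r_xx · r_yy) = 0.58 / √(0.67 × 0.62) = 0.58 / √0.4154 = 0.58 / 0.6445 ≈ 0.90.

0.90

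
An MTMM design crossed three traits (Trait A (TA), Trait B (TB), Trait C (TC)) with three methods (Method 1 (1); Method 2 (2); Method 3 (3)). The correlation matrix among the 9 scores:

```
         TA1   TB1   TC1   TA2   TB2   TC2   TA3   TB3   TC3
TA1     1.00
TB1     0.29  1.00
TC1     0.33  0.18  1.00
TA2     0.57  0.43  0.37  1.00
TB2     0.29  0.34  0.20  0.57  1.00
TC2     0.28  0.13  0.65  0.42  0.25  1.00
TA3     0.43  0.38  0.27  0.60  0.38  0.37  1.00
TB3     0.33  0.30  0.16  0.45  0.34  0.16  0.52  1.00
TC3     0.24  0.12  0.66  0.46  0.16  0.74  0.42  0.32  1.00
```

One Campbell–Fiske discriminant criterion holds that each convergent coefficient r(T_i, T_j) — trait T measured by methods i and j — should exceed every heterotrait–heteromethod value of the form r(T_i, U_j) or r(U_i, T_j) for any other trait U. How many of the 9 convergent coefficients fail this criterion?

3

Checking each validity diagonal entry against its comparison values:
TA (methods 1·2): 0.57 vs {0.29, 0.43, 0.28, 0.37} → pass.
TA (methods 1·3): 0.43 vs {0.33, 0.38, 0.24, 0.27} → pass.
TA (methods 2·3): 0.60 vs {0.45, 0.38, 0.46, 0.37} → pass.
TB (methods 1·2): 0.34 vs {0.43, 0.29, 0.13, 0.20} → fail.
TB (methods 1·3): 0.30 vs {0.38, 0.33, 0.12, 0.16} → fail.
TB (methods 2·3): 0.34 vs {0.38, 0.45, 0.16, 0.16} → fail.
TC (methods 1·2): 0.65 vs {0.37, 0.28, 0.20, 0.13} → pass.
TC (methods 1·3): 0.66 vs {0.27, 0.24, 0.16, 0.12} → pass.
TC (methods 2·3): 0.74 vs {0.37, 0.46, 0.16, 0.16} → pass.
3 of 9 fail.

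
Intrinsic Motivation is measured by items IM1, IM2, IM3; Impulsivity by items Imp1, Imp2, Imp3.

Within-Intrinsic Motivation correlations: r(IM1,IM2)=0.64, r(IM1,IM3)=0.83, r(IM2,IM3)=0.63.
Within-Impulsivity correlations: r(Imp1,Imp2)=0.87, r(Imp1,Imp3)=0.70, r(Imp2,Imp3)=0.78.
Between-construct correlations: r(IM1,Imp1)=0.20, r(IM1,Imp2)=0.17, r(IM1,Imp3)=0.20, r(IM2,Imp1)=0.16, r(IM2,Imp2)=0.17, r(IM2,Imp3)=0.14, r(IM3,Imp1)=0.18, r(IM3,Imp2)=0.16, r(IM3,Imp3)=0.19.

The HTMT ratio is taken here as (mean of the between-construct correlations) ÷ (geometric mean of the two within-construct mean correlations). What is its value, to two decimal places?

Mean between = 1.57/9 = 0.1744.
Mean within-IM = 2.10/3 = 0.7000; mean within-Imp = 2.35/3 = 0.7833.
Geometric mean = √(0.7000 × 0.7833) = 0.7405.
HTMT = 0.1744 / 0.7405 = 0.24.

0.24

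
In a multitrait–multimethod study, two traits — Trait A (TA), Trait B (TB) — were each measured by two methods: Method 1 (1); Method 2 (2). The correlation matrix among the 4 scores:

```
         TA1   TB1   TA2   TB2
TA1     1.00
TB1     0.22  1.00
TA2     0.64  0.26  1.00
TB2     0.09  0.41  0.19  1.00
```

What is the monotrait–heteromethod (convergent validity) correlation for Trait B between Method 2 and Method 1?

Same trait (TB), different methods: r(TB2, TB1) = 0.41.

0.41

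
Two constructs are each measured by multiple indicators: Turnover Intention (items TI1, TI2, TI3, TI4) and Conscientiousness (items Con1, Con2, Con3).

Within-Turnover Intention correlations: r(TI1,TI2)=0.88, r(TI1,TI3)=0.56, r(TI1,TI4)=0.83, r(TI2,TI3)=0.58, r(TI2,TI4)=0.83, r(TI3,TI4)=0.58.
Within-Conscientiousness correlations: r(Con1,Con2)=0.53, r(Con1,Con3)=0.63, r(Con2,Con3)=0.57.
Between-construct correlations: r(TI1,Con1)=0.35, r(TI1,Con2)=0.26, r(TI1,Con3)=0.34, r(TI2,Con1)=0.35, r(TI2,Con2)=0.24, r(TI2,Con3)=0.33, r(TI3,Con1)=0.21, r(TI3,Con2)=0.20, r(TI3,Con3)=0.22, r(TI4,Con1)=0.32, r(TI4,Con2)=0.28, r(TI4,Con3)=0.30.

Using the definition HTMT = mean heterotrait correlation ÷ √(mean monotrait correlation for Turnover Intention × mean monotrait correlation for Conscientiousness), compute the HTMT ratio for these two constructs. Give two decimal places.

0.44

Between-construct mean = 3.40/12 = 0.2833.
Mean within-TI = 4.26/6 = 0.7100; mean within-Con = 1.73/3 = 0.5767.
Geometric mean = √(0.7100 × 0.5767) = 0.6399.
HTMT = 0.2833 / 0.6399 = 0.44.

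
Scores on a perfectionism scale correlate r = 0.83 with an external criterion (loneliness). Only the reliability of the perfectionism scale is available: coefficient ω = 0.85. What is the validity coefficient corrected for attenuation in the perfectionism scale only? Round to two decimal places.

Single correction: r_c = r_obs / √r_xx = 0.83 / √0.85 = 0.83 / 0.9220 ≈ 0.90.

0.90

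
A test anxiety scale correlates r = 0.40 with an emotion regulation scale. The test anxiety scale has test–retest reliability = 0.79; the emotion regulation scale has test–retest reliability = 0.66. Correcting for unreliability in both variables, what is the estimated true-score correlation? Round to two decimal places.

r_true = r_obs / √(r_xx · r_yy) = 0.40 / √(0.79 × 0.66) = 0.40 / √0.5214 = 0.40 / 0.7221 ≈ 0.55.

0.55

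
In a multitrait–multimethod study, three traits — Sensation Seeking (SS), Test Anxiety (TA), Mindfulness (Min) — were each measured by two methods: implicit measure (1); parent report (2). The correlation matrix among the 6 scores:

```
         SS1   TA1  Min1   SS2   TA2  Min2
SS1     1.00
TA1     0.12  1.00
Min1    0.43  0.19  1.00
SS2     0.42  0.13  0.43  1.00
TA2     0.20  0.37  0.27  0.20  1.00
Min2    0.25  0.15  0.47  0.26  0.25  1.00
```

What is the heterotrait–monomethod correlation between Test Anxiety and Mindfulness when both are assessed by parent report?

Different traits, same method: r(TA2, Min2) = 0.25.

0.25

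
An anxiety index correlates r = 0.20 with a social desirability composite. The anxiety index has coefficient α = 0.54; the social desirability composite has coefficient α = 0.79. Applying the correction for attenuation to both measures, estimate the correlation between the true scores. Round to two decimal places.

r_true = r_obs / √(r_xx · r_yy) = 0.20 / √(0.54 × 0.79) = 0.20 / √0.4266 = 0.20 / 0.6531 ≈ 0.31.

0.31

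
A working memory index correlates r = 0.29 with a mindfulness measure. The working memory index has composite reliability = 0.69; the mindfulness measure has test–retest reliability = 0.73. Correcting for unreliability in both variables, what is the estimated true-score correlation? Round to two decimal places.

r_true = r_obs / √(r_xx · r_yy) = 0.29 / √(0.69 × 0.73) = 0.29 / √0.5037 = 0.29 / 0.7097 ≈ 0.41.

0.41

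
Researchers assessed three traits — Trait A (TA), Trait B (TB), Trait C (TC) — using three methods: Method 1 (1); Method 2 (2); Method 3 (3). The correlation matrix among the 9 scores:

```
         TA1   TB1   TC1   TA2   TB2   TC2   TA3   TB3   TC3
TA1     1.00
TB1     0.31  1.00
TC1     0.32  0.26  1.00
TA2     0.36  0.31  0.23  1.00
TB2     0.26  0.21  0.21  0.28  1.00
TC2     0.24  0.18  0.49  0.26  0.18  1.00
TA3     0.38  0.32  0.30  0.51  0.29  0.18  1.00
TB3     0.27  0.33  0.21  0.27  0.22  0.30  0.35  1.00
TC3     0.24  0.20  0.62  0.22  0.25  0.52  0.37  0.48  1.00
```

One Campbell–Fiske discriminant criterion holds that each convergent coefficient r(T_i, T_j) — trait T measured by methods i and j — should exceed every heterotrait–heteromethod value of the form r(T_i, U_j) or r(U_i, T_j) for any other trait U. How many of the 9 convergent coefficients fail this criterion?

Convergent coefficients and their comparison sets:
TA (methods 1·2): 0.36 vs {0.26, 0.31, 0.24, 0.23} → pass.
TA (methods 1·3): 0.38 vs {0.27, 0.32, 0.24, 0.30} → pass.
TA (methods 2·3): 0.51 vs {0.27, 0.29, 0.22, 0.18} → pass.
TB (methods 1·2): 0.21 vs {0.31, 0.26, 0.18, 0.21} → fail.
TB (methods 1·3): 0.33 vs {0.32, 0.27, 0.20, 0.21} → pass.
TB (methods 2·3): 0.22 vs {0.29, 0.27, 0.25, 0.30} → fail.
TC (methods 1·2): 0.49 vs {0.23, 0.24, 0.21, 0.18} → pass.
TC (methods 1·3): 0.62 vs {0.30, 0.24, 0.21, 0.20} → pass.
TC (methods 2·3): 0.52 vs {0.18, 0.22, 0.30, 0.25} → pass.
2 of 9 fail.

2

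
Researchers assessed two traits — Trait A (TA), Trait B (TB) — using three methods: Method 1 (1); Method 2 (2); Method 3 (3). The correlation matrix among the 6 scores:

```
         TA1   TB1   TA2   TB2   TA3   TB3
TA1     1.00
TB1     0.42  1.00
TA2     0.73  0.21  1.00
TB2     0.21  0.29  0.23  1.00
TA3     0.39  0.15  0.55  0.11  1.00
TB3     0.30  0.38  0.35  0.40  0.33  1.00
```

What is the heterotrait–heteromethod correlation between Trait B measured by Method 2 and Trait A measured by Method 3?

0.11

Different traits and methods: r(TB2, TA3) = 0.11.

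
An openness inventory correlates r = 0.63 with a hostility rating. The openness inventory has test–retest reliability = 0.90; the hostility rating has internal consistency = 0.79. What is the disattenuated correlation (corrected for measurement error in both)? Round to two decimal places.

0.75

r_true = r_obs / √(r_xx · r_yy) = 0.63 / √(0.90 × 0.79) = 0.63 / √0.7110 = 0.63 / 0.8432 ≈ 0.75.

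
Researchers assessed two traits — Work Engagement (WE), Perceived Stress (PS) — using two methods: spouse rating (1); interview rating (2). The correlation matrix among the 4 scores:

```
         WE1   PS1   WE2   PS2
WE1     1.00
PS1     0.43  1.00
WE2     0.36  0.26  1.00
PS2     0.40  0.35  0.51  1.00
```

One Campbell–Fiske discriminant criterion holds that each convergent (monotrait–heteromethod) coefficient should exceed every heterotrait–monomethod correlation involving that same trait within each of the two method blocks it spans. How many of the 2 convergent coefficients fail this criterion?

2

Checking each validity diagonal entry against its comparison values:
WE (methods 1·2): 0.36 vs {0.43, 0.51} → fail.
PS (methods 1·2): 0.35 vs {0.43, 0.51} → fail.
2 of 2 fail.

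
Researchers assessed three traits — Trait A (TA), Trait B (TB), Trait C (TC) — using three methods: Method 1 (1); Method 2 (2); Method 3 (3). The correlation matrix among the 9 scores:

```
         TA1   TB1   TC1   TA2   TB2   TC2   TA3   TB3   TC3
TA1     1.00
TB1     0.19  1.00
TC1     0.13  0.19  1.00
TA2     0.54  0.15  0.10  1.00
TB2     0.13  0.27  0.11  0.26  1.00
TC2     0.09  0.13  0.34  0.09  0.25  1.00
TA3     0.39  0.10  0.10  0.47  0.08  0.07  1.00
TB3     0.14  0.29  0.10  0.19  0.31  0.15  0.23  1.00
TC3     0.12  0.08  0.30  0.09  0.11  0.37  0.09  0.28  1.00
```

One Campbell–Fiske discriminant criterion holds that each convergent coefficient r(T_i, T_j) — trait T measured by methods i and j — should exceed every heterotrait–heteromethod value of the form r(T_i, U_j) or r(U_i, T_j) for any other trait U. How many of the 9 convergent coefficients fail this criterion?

Convergent coefficients and their comparison sets:
TA (methods 1·2): 0.54 vs {0.13, 0.15, 0.09, 0.10} → pass.
TA (methods 1·3): 0.39 vs {0.14, 0.10, 0.12, 0.10} → pass.
TA (methods 2·3): 0.47 vs {0.19, 0.08, 0.09, 0.07} → pass.
TB (methods 1·2): 0.27 vs {0.15, 0.13, 0.13, 0.11} → pass.
TB (methods 1·3): 0.29 vs {0.10, 0.14, 0.08, 0.10} → pass.
TB (methods 2·3): 0.31 vs {0.08, 0.19, 0.11, 0.15} → pass.
TC (methods 1·2): 0.34 vs {0.10, 0.09, 0.11, 0.13} → pass.
TC (methods 1·3): 0.30 vs {0.10, 0.12, 0.10, 0.08} → pass.
TC (methods 2·3): 0.37 vs {0.07, 0.09, 0.15, 0.11} → pass.
0 of 9 fail.

0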